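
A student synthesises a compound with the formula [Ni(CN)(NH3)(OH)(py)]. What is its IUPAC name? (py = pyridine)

There is no counter-ion, so the complex is neutral overall.
Ligand charges: 1×hydroxo (-1 each), 1×cyano (-1 each), 1×ammine (neutral), 1×pyridine (neutral); total -2. So Ni + (-2) = 0, giving Ni = +2.
Ligands are named alphabetically: ammine before cyano before hydroxo before pyridine.

amminecyanohydroxo(pyridine)nickel(II)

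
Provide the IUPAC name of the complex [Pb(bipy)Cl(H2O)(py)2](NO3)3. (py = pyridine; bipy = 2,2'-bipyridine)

The 3 nitrate counter-ions carry a total charge of -3, so each complex ion is 3+.
Ligand charges: 1×aqua (neutral), 1×chloro (-1 each), 2×pyridine (neutral), 1×2,2'-bipyridine (neutral); total -1. So Pb + (-1) = 3+, giving Pb = +4.
Ligands are named alphabetically: aqua before bipyridine before chloro before pyridine.

aqua(2,2'-bipyridine)chlorobis(pyridine)lead(IV) nitrate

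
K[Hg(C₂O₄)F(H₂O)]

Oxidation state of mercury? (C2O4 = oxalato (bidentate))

+2

1 potassium outside the brackets (+1 each) → the complex ion is 1−.
Ligand charges: 1×F = -1; 1×C2O4 = -2; 1×H2O neutral; sum -3.
Hg + (-3) = 1− ⇒ Hg is +2.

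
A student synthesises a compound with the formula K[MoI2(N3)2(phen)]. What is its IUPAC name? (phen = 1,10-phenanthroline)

potassium diazidodiiodo(1,10-phenanthroline)molybdate(III)

The 1 potassium counter-ion carries a total charge of +1, so each complex ion is 1−.
Ligand charges: 1×1,10-phenanthroline (neutral), 2×azido (-1 each), 2×iodo (-1 each); total -4. So Mo + (-4) = 1−, giving Mo = +3.
Ligands are named alphabetically: azido before iodo before phenanthroline.
The complex ion is anionic, so molybdenum takes the -ate form molybdate(III).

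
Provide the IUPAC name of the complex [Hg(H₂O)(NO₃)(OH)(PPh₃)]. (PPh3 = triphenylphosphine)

aquahydroxonitrato(triphenylphosphine)mercury(II)

There is no counter-ion, so the complex is neutral overall.
Ligand charges: 1×triphenylphosphine (neutral), 1×nitrato (-1 each), 1×aqua (neutral), 1×hydroxo (-1 each); total -2. So Hg + (-2) = 0, giving Hg = +2.
Ligands are named alphabetically: aqua before hydroxo before nitrato before triphenylphosphine.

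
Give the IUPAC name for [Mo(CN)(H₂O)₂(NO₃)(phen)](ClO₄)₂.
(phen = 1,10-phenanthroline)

The 2 perchlorate counter-ions carry a total charge of -2, so each complex ion is 2+.
Ligand charges: 1×1,10-phenanthroline (neutral), 1×nitrato (-1 each), 2×aqua (neutral), 1×cyano (-1 each); total -2. So Mo + (-2) = 2+, giving Mo = +4.
Ligands are named alphabetically: aqua before cyano before nitrato before phenanthroline.

diaquacyanonitrato(1,10-phenanthroline)molybdenum(IV) perchlorate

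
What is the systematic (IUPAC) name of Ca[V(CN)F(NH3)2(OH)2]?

calcium diamminecyanofluorodihydroxovanadate(II)

The 1 calcium counter-ion carries a total charge of +2, so each complex ion is 2−.
Ligand charges: 2×hydroxo (-1 each), 2×ammine (neutral), 1×fluoro (-1 each), 1×cyano (-1 each); total -4. So V + (-4) = 2−, giving V = +2.
The complex ion is anionic, so vanadium takes the -ate form vanadate(II).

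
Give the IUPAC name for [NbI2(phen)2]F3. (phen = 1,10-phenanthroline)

diiodobis(1,10-phenanthroline)niobium(V) fluoride

The 3 fluoride counter-ions carry a total charge of -3, so each complex ion is 3+.
Ligand charges: 2×1,10-phenanthroline (neutral), 2×iodo (-1 each); total -2. So Nb + (-2) = 3+, giving Nb = +5.
Ligands are named alphabetically: iodo before phenanthroline.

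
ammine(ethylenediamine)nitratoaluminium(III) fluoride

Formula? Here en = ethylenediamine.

Ligands: 1 ethylenediamine (en, neutral), 1 ammine (NH3, neutral), 1 nitrato (NO3, -1). Ligand charge sum = -1.
With Al in oxidation state +3, the complex ion is [Al...]^2+.
Charge balance with fluoride (-1) requires 1 complex ion per 2 fluoride.

[Al(en)(NH3)(NO3)]F2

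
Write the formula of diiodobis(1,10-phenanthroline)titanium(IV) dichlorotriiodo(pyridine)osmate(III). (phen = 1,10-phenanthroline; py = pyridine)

[TiI2(phen)2][OsCl2I3(py)]

Cation [Ti…]: ligand charges -2, Ti(IV) ⇒ ion charge 2+.
Anion [Os…]: ligand charges -5, Os(III) ⇒ ion charge 2−.
One 2+ cation balances one 2− anion.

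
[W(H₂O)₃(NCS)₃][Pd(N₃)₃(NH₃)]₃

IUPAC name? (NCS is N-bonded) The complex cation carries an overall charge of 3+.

triaquatriisothiocyanatotungsten(VI) amminetriazidopalladate(II)

The complex cation is given as 3+; its ligand charges sum to -3, so W = +6.
With 3 anions per cation, each anion must be 3/3 = 1−.
Anion: ligand charges sum to -3; for the ion to be 1−, Pd = +2.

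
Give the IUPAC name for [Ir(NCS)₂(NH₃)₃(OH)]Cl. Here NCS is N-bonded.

The 1 chloride counter-ion carries a total charge of -1, so each complex ion is 1+.
Ligand charges: 2×isothiocyanato (-1 each), 3×ammine (neutral), 1×hydroxo (-1 each); total -3. So Ir + (-3) = 1+, giving Ir = +4.
Ligands are named alphabetically: ammine before hydroxo before isothiocyanato.

triamminehydroxodiisothiocyanatoiridium(IV) chloride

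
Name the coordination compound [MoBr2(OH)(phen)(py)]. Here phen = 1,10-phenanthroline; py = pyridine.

dibromohydroxo(1,10-phenanthroline)(pyridine)molybdenum(III)

There is no counter-ion, so the complex is neutral overall.
Ligand charges: 1×1,10-phenanthroline (neutral), 1×hydroxo (-1 each), 1×pyridine (neutral), 2×bromo (-1 each); total -3. So Mo + (-3) = 0, giving Mo = +3.
Ligands are named alphabetically: bromo before hydroxo before phenanthroline before pyridine.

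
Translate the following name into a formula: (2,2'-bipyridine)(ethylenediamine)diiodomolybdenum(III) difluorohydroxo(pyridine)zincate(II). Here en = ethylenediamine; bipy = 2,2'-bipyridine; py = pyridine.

Cation [Mo…]: ligand charges -2, Mo(III) ⇒ ion charge 1+.
Anion [Zn…]: ligand charges -3, Zn(II) ⇒ ion charge 1−.
One 1+ cation balances one 1− anion.

[Mo(bipy)(en)I2][ZnF2(OH)(py)]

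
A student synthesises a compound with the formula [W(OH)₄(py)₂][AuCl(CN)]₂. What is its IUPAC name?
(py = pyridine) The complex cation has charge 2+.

tetrahydroxobis(pyridine)tungsten(VI) chlorocyanoaurate(I)

Both ions are complex: the cation is named first with the plain metal name, the anion second with the -ate form; each ion's ligands are alphabetised independently.
The complex cation is given as 2+; its ligand charges sum to -4, so W = +6.
With 2 anions per cation, each anion must be 2/2 = 1−.
Anion: ligand charges sum to -2; for the ion to be 1−, Au = +1.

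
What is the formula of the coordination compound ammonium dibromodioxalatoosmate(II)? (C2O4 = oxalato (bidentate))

(NH4)4[OsBr2(C2O4)2]

Ligands: 2 oxalato (C2O4, -2), 2 bromo (Br, -1). Ligand charge sum = -6.
With Os in oxidation state +2, the complex ion is [Os...]^4−.
Charge balance with ammonium (+1) requires 1 complex ion per 4 ammonium.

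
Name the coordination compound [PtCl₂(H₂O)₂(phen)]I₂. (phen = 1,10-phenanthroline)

diaquadichloro(1,10-phenanthroline)platinum(IV) iodide

The 2 iodide counter-ions carry a total charge of -2, so each complex ion is 2+.
Ligand charges: 2×chloro (-1 each), 1×1,10-phenanthroline (neutral), 2×aqua (neutral); total -2. So Pt + (-2) = 2+, giving Pt = +4.
Ligands are named alphabetically: aqua before chloro before phenanthroline.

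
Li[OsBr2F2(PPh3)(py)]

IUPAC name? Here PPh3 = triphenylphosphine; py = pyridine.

The 1 lithium counter-ion carries a total charge of +1, so each complex ion is 1−.
Ligand charges: 1×triphenylphosphine (neutral), 1×pyridine (neutral), 2×fluoro (-1 each), 2×bromo (-1 each); total -4. So Os + (-4) = 1−, giving Os = +3.
Ligands are named alphabetically: bromo before fluoro before pyridine before triphenylphosphine.
The complex ion is anionic, so osmium takes the -ate form osmate(III).

lithium dibromodifluoro(pyridine)(triphenylphosphine)osmate(III)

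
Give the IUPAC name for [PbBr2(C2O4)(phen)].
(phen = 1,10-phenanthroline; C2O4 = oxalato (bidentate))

There is no counter-ion, so the complex is neutral overall.
Ligand charges: 2×bromo (-1 each), 1×1,10-phenanthroline (neutral), 1×oxalato (-2 each); total -4. So Pb + (-4) = 0, giving Pb = +4.
Ligands are named alphabetically: bromo before oxalato before phenanthroline.

dibromooxalato(1,10-phenanthroline)lead(IV)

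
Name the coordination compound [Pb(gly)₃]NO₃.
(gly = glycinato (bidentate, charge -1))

The 1 nitrate counter-ion carries a total charge of -1, so each complex ion is 1+.
Ligand charges: 3×glycinato (-1 each); total -3. So Pb + (-3) = 1+, giving Pb = +4.

tris(glycinato)lead(IV) nitrate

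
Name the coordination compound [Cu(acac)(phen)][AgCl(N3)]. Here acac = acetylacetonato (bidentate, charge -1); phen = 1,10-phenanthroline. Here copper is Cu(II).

(acetylacetonato)(1,10-phenanthroline)copper(II) azidochloroargentate(I)

Cu is given as +2; the cation's ligand charges sum to -1, so the complex cation is 1+.
A 1:1 salt means the anion carries the equal and opposite charge, 1−.
Anion: ligand charges sum to -2; for the ion to be 1−, Ag = +1.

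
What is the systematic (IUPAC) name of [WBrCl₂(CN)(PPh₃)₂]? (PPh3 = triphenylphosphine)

There is no counter-ion, so the complex is neutral overall.
Ligand charges: 1×bromo (-1 each), 2×chloro (-1 each), 2×triphenylphosphine (neutral), 1×cyano (-1 each); total -4. So W + (-4) = 0, giving W = +4.
Ligands are named alphabetically: bromo before chloro before cyano before triphenylphosphine.

bromodichlorocyanobis(triphenylphosphine)tungsten(IV)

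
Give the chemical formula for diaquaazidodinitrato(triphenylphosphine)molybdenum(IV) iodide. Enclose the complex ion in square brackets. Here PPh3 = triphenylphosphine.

[Mo(H2O)2(N3)(NO3)2(PPh3)]I

Ligands: 2 nitrato (NO3, -1), 1 azido (N3, -1), 2 aqua (H2O, neutral), 1 triphenylphosphine (PPh3, neutral). Ligand charge sum = -3.
Charge balance with iodide (-1) requires 1 complex ion per 1 iodide.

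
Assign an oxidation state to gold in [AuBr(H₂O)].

+1

No counter-ion: the bracketed complex is neutral.
Ligand charges: 1×Br = -1; 1×H2O neutral; sum -1.
Au + (-1) = 0 ⇒ Au is +1.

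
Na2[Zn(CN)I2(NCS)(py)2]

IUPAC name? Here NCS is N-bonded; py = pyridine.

sodium cyanodiiodoisothiocyanatobis(pyridine)zincate(II)

The 2 sodium counter-ions carry a total charge of +2, so each complex ion is 2−.
Ligand charges: 2×iodo (-1 each), 1×cyano (-1 each), 1×isothiocyanato (-1 each), 2×pyridine (neutral); total -4. So Zn + (-4) = 2−, giving Zn = +2.
Ligands are named alphabetically: cyano before iodo before isothiocyanato before pyridine.
The complex ion is anionic, so zinc takes the -ate form zincate(II).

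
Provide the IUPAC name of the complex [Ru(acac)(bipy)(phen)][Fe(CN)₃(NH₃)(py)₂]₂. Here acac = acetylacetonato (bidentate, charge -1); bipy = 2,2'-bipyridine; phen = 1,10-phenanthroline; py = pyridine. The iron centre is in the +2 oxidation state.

Both ions are complex: the cation is named first with the plain metal name, the anion second with the -ate form; each ion's ligands are alphabetised independently.
Fe is given as +2; the anion's ligand charges sum to -3, so the complex anion is 1−.
With 2 anions per cation, the cation must be 2×1 = 2+.
Cation: ligand charges sum to -1; for the ion to be 2+, Ru = +3.

(acetylacetonato)(2,2'-bipyridine)(1,10-phenanthroline)ruthenium(III) amminetricyanobis(pyridine)ferrate(II)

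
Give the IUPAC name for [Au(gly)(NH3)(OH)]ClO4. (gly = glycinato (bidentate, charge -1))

ammine(glycinato)hydroxogold(III) perchlorate

The 1 perchlorate counter-ion carries a total charge of -1, so each complex ion is 1+.
Ligand charges: 1×ammine (neutral), 1×glycinato (-1 each), 1×hydroxo (-1 each); total -2. So Au + (-2) = 1+, giving Au = +3.
Ligands are named alphabetically: ammine before glycinato before hydroxo.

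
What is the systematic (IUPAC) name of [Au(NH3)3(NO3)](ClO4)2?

triamminenitratogold(III) perchlorate

The 2 perchlorate counter-ions carry a total charge of -2, so each complex ion is 2+.
Ligand charges: 3×ammine (neutral), 1×nitrato (-1 each); total -1. So Au + (-1) = 2+, giving Au = +3.
Ligands are named alphabetically: ammine before nitrato.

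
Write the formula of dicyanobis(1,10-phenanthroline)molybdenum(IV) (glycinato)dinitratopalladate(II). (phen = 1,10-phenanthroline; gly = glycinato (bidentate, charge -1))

[Mo(CN)2(phen)2][Pd(gly)(NO3)2]2

Cation [Mo…]: ligand charges -2, Mo(IV) ⇒ ion charge 2+.
Anion [Pd…]: ligand charges -3, Pd(II) ⇒ ion charge 1−.
One 2+ cation requires 2 of the 1− anion.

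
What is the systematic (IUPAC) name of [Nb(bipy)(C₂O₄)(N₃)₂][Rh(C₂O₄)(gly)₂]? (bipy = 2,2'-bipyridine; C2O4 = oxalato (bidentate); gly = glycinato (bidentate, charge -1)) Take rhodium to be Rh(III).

Both ions are complex: the cation is named first with the plain metal name, the anion second with the -ate form; each ion's ligands are alphabetised independently.
Rh is given as +3; the anion's ligand charges sum to -4, so the complex anion is 1−.
A 1:1 salt means the cation carries the equal and opposite charge, 1+.
Cation: ligand charges sum to -4; for the ion to be 1+, Nb = +5.

diazido(2,2'-bipyridine)oxalatoniobium(V) bis(glycinato)oxalatorhodate(III)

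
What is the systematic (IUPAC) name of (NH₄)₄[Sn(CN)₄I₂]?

ammonium tetracyanodiiodostannate(II)

The 4 ammonium counter-ions carry a total charge of +4, so each complex ion is 4−.
Ligand charges: 2×iodo (-1 each), 4×cyano (-1 each); total -6. So Sn + (-6) = 4−, giving Sn = +2.
Ligands are named alphabetically: cyano before iodo.
The complex ion is anionic, so tin takes the -ate form stannate(II).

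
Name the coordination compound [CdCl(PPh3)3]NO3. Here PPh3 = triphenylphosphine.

chlorotris(triphenylphosphine)cadmium(II) nitrate

The 1 nitrate counter-ion carries a total charge of -1, so each complex ion is 1+.
Ligand charges: 1×chloro (-1 each), 3×triphenylphosphine (neutral); total -1. So Cd + (-1) = 1+, giving Cd = +2.
Ligands are named alphabetically: chloro before triphenylphosphine.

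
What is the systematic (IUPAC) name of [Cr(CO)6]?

hexacarbonylchromium(0)

There is no counter-ion, so the complex is neutral overall.
Ligand charges: 6×carbonyl (neutral); total 0. So Cr + (0) = 0, giving Cr = 0.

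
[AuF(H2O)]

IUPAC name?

aquafluorogold(I)

There is no counter-ion, so the complex is neutral overall.
Ligand charges: 1×fluoro (-1 each), 1×aqua (neutral); total -1. So Au + (-1) = 0, giving Au = +1.
Ligands are named alphabetically: aqua before fluoro.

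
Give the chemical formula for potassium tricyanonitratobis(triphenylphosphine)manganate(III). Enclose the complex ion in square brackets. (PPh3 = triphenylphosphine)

Ligands: 2 triphenylphosphine (PPh3, neutral), 3 cyano (CN, -1), 1 nitrato (NO3, -1). Ligand charge sum = -4.
Charge balance with potassium (+1) requires 1 complex ion per 1 potassium.

K[Mn(CN)3(NO3)(PPh3)2]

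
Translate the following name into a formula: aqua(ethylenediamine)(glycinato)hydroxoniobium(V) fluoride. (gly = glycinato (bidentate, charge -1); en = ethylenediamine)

[Nb(en)(gly)(H2O)(OH)]F3

Ligands: 1 aqua (H2O, neutral), 1 hydroxo (OH, -1), 1 glycinato (gly, -1), 1 ethylenediamine (en, neutral). Ligand charge sum = -2.
With Nb in oxidation state +5, the complex ion is [Nb...]^3+.
Charge balance with fluoride (-1) requires 1 complex ion per 3 fluoride.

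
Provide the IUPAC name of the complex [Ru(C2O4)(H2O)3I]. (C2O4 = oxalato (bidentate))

There is no counter-ion, so the complex is neutral overall.
Ligand charges: 1×iodo (-1 each), 1×oxalato (-2 each), 3×aqua (neutral); total -3. So Ru + (-3) = 0, giving Ru = +3.
Ligands are named alphabetically: aqua before iodo before oxalato.

triaquaiodooxalatoruthenium(III)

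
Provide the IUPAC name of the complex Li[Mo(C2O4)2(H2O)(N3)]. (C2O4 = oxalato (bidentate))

The 1 lithium counter-ion carries a total charge of +1, so each complex ion is 1−.
Ligand charges: 1×azido (-1 each), 2×oxalato (-2 each), 1×aqua (neutral); total -5. So Mo + (-5) = 1−, giving Mo = +4.
The complex ion is anionic, so molybdenum takes the -ate form molybdate(IV).

lithium aquaazidodioxalatomolybdate(IV)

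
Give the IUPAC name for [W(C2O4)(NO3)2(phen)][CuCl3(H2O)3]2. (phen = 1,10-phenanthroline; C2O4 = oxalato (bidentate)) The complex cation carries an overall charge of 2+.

dinitratooxalato(1,10-phenanthroline)tungsten(VI) triaquatrichlorocuprate(II)

The complex cation is given as 2+; its ligand charges sum to -4, so W = +6.
With 2 anions per cation, each anion must be 2/2 = 1−.
Anion: ligand charges sum to -3; for the ion to be 1−, Cu = +2.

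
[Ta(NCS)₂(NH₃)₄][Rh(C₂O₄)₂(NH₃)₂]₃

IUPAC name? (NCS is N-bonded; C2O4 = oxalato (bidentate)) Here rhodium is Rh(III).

Rh is given as +3; the anion's ligand charges sum to -4, so the complex anion is 1−.
With 3 anions per cation, the cation must be 3×1 = 3+.
Cation: ligand charges sum to -2; for the ion to be 3+, Ta = +5.

tetraamminediisothiocyanatotantalum(V) diamminedioxalatorhodate(III)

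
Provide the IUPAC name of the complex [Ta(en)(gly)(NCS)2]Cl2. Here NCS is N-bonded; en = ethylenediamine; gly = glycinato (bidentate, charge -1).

The 2 chloride counter-ions carry a total charge of -2, so each complex ion is 2+.
Ligand charges: 2×isothiocyanato (-1 each), 1×ethylenediamine (neutral), 1×glycinato (-1 each); total -3. So Ta + (-3) = 2+, giving Ta = +5.
Ligands are named alphabetically: ethylenediamine before glycinato before isothiocyanato.

(ethylenediamine)(glycinato)diisothiocyanatotantalum(V) chloride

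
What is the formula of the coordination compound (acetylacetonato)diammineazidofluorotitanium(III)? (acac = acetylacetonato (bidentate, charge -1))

[Ti(acac)F(N3)(NH3)2]

Ligands: 2 ammine (NH3, neutral), 1 acetylacetonato (acac, -1), 1 azido (N3, -1), 1 fluoro (F, -1). Ligand charge sum = -3.
With Ti in oxidation state +3, the complex ion is [Ti...].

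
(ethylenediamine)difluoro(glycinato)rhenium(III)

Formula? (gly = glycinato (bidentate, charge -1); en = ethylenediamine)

[Re(en)F2(gly)]

Ligands: 1 glycinato (gly, -1), 1 ethylenediamine (en, neutral), 2 fluoro (F, -1). Ligand charge sum = -3.
With Re in oxidation state +3, the complex ion is [Re...].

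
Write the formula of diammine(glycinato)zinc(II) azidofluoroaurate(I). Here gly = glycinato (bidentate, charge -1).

Cation [Zn…]: ligand charges -1, Zn(II) ⇒ ion charge 1+.
Anion [Au…]: ligand charges -2, Au(I) ⇒ ion charge 1−.
One 1+ cation balances one 1− anion.

[Zn(gly)(NH3)2][AuF(N3)]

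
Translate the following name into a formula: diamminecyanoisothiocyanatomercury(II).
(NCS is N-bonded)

Ligands: 1 cyano (CN, -1), 1 isothiocyanato (NCS, -1), 2 ammine (NH3, neutral). Ligand charge sum = -2.
With Hg in oxidation state +2, the complex ion is [Hg...].

[Hg(CN)(NCS)(NH3)2]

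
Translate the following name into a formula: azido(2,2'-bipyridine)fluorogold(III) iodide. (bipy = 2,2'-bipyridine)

Ligands: 1 fluoro (F, -1), 1 azido (N3, -1), 1 2,2'-bipyridine (bipy, neutral). Ligand charge sum = -2.
With Au in oxidation state +3, the complex ion is [Au...]^1+.
Charge balance with iodide (-1) requires 1 complex ion per 1 iodide.

[Au(bipy)F(N3)]I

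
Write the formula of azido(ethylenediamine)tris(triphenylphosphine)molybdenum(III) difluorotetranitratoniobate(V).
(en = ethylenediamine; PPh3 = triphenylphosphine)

[Mo(en)(N3)(PPh3)3][NbF2(NO3)4]2

Cation [Mo…]: ligand charges -1, Mo(III) ⇒ ion charge 2+.
Anion [Nb…]: ligand charges -6, Nb(V) ⇒ ion charge 1−.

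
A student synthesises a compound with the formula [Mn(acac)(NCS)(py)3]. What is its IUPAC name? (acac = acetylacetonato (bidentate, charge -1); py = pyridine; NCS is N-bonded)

There is no counter-ion, so the complex is neutral overall.
Ligand charges: 1×acetylacetonato (-1 each), 3×pyridine (neutral), 1×isothiocyanato (-1 each); total -2. So Mn + (-2) = 0, giving Mn = +2.
Ligands are named alphabetically: acetylacetonato before isothiocyanato before pyridine.

(acetylacetonato)isothiocyanatotris(pyridine)manganese(II)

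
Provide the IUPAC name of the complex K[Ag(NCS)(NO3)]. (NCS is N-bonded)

potassium isothiocyanatonitratoargentate(I)

The 1 potassium counter-ion carries a total charge of +1, so each complex ion is 1−.
Ligand charges: 1×nitrato (-1 each), 1×isothiocyanato (-1 each); total -2. So Ag + (-2) = 1−, giving Ag = +1.
Ligands are named alphabetically: isothiocyanato before nitrato.
The complex ion is anionic, so silver takes the -ate form argentate(I).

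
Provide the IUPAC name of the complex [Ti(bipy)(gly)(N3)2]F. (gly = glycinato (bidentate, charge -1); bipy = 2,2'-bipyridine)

diazido(2,2'-bipyridine)(glycinato)titanium(IV) fluoride

The 1 fluoride counter-ion carries a total charge of -1, so each complex ion is 1+.
Ligand charges: 1×glycinato (-1 each), 1×2,2'-bipyridine (neutral), 2×azido (-1 each); total -3. So Ti + (-3) = 1+, giving Ti = +4.
Ligands are named alphabetically: azido before bipyridine before glycinato.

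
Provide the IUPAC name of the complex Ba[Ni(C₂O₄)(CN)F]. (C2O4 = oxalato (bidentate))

The 1 barium counter-ion carries a total charge of +2, so each complex ion is 2−.
Ligand charges: 1×fluoro (-1 each), 1×cyano (-1 each), 1×oxalato (-2 each); total -4. So Ni + (-4) = 2−, giving Ni = +2.
The complex ion is anionic, so nickel takes the -ate form nickelate(II).

barium cyanofluorooxalatonickelate(II)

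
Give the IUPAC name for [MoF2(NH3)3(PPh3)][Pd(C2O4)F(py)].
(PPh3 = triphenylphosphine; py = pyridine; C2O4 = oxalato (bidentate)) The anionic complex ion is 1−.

triamminedifluoro(triphenylphosphine)molybdenum(III) fluorooxalato(pyridine)palladate(II)

The complex anion is given as 1−; its ligand charges sum to -3, so Pd = +2.
A 1:1 salt means the cation carries the equal and opposite charge, 1+.
Cation: ligand charges sum to -2; for the ion to be 1+, Mo = +3.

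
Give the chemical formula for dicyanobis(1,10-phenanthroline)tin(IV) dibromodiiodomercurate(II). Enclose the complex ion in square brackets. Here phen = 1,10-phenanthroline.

[Sn(CN)2(phen)2][HgBr2I2]

Cation [Sn…]: ligand charges -2, Sn(IV) ⇒ ion charge 2+.
Anion [Hg…]: ligand charges -4, Hg(II) ⇒ ion charge 2−.
One 2+ cation balances one 2− anion.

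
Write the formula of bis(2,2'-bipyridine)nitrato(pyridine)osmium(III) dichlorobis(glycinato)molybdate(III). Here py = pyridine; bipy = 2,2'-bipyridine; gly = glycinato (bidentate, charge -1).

Cation [Os…]: ligand charges -1, Os(III) ⇒ ion charge 2+.
Anion [Mo…]: ligand charges -4, Mo(III) ⇒ ion charge 1−.

[Os(bipy)2(NO3)(py)][MoCl2(gly)2]2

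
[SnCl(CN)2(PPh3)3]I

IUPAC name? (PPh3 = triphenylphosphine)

chlorodicyanotris(triphenylphosphine)tin(IV) iodide

The 1 iodide counter-ion carries a total charge of -1, so each complex ion is 1+.
Ligand charges: 3×triphenylphosphine (neutral), 2×cyano (-1 each), 1×chloro (-1 each); total -3. So Sn + (-3) = 1+, giving Sn = +4.
Ligands are named alphabetically: chloro before cyano before triphenylphosphine.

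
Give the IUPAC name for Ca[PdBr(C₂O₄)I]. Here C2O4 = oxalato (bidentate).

The 1 calcium counter-ion carries a total charge of +2, so each complex ion is 2−.
Ligand charges: 1×oxalato (-2 each), 1×bromo (-1 each), 1×iodo (-1 each); total -4. So Pd + (-4) = 2−, giving Pd = +2.
The complex ion is anionic, so palladium takes the -ate form palladate(II).

calcium bromoiodooxalatopalladate(II)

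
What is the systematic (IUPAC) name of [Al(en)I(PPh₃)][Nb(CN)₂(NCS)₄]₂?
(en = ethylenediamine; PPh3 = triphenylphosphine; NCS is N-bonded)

Both ions are complex: the cation is named first with the plain metal name, the anion second with the -ate form; each ion's ligands are alphabetised independently.
Aluminium is always +3 in its complexes; the cation's ligand charges sum to -1, so the complex cation is 2+.
With 2 anions per cation, each anion must be 2/2 = 1−.
Anion: ligand charges sum to -6; for the ion to be 1−, Nb = +5.

(ethylenediamine)iodo(triphenylphosphine)aluminium(III) dicyanotetraisothiocyanatoniobate(V)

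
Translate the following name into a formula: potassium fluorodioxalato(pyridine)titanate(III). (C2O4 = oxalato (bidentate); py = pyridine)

Ligands: 2 oxalato (C2O4, -2), 1 pyridine (py, neutral), 1 fluoro (F, -1). Ligand charge sum = -5.
Charge balance with potassium (+1) requires 1 complex ion per 2 potassium.

K2[Ti(C2O4)2F(py)]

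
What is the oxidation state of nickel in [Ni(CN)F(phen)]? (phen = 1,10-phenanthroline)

+2

No counter-ion: the bracketed complex is neutral.
Ligand charges: 1×CN = -1; 1×F = -1; 1×phen neutral; sum -2.
Ni + (-2) = 0 ⇒ Ni is +2.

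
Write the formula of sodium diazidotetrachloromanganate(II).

Ligands: 4 chloro (Cl, -1), 2 azido (N3, -1). Ligand charge sum = -6.
Charge balance with sodium (+1) requires 1 complex ion per 4 sodium.

Na4[MnCl4(N3)2]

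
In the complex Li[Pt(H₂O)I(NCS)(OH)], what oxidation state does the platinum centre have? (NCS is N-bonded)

1 lithium outside the brackets (+1 each) → the complex ion is 1−.
Ligand charges: 1×I = -1; 1×OH = -1; 1×NCS = -1; 1×H2O neutral; sum -3.
Pt + (-3) = 1− ⇒ Pt is +2.

+2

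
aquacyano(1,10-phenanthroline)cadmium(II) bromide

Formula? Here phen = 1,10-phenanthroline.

[Cd(CN)(H2O)(phen)]Br

Ligands: 1 aqua (H2O, neutral), 1 cyano (CN, -1), 1 1,10-phenanthroline (phen, neutral). Ligand charge sum = -1.
With Cd in oxidation state +2, the complex ion is [Cd...]^1+.
Charge balance with bromide (-1) requires 1 complex ion per 1 bromide.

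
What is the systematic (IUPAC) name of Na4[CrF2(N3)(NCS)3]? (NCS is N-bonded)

sodium azidodifluorotriisothiocyanatochromate(II)

The 4 sodium counter-ions carry a total charge of +4, so each complex ion is 4−.
Ligand charges: 1×azido (-1 each), 3×isothiocyanato (-1 each), 2×fluoro (-1 each); total -6. So Cr + (-6) = 4−, giving Cr = +2.
Ligands are named alphabetically: azido before fluoro before isothiocyanato.
The complex ion is anionic, so chromium takes the -ate form chromate(II).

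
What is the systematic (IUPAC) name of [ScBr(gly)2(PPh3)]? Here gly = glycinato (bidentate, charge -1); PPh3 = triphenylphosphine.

bromobis(glycinato)(triphenylphosphine)scandium(III)

There is no counter-ion, so the complex is neutral overall.
Ligand charges: 2×glycinato (-1 each), 1×bromo (-1 each), 1×triphenylphosphine (neutral); total -3. So Sc + (-3) = 0, giving Sc = +3.
Ligands are named alphabetically: bromo before glycinato before triphenylphosphine.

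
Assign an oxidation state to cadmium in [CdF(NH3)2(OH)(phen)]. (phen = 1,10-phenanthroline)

+2

No counter-ion: the bracketed complex is neutral.
Ligand charges: 1×F = -1; 1×phen neutral; 1×OH = -1; 2×NH3 neutral; sum -2.
Cd + (-2) = 0 ⇒ Cd is +2.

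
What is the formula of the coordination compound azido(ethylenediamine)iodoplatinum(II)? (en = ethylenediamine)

Ligands: 1 ethylenediamine (en, neutral), 1 iodo (I, -1), 1 azido (N3, -1). Ligand charge sum = -2.
With Pt in oxidation state +2, the complex ion is [Pt...].

[Pt(en)I(N3)]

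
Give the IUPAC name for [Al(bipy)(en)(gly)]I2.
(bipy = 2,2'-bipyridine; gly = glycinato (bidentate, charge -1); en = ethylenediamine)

The 2 iodide counter-ions carry a total charge of -2, so each complex ion is 2+.
Ligand charges: 1×2,2'-bipyridine (neutral), 1×glycinato (-1 each), 1×ethylenediamine (neutral); total -1. So Al + (-1) = 2+, giving Al = +3.
Ligands are named alphabetically: bipyridine before ethylenediamine before glycinato.

(2,2'-bipyridine)(ethylenediamine)(glycinato)aluminium(III) iodide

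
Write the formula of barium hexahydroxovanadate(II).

Ba2[V(OH)6]

Ligands: 6 hydroxo (OH, -1). Ligand charge sum = -6.
With V in oxidation state +2, the complex ion is [V...]^4−.
Charge balance with barium (+2) requires 1 complex ion per 2 barium.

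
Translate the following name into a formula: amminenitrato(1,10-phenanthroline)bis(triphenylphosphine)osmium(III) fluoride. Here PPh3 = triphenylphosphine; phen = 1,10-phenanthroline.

Ligands: 1 nitrato (NO3, -1), 2 triphenylphosphine (PPh3, neutral), 1 ammine (NH3, neutral), 1 1,10-phenanthroline (phen, neutral). Ligand charge sum = -1.
With Os in oxidation state +3, the complex ion is [Os...]^2+.
Charge balance with fluoride (-1) requires 1 complex ion per 2 fluoride.

[Os(NH3)(NO3)(phen)(PPh3)2]F2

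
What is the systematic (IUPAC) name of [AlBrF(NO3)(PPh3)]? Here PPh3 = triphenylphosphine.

There is no counter-ion, so the complex is neutral overall.
Ligand charges: 1×nitrato (-1 each), 1×fluoro (-1 each), 1×bromo (-1 each), 1×triphenylphosphine (neutral); total -3. So Al + (-3) = 0, giving Al = +3.
Ligands are named alphabetically: bromo before fluoro before nitrato before triphenylphosphine.

bromofluoronitrato(triphenylphosphine)aluminium(III)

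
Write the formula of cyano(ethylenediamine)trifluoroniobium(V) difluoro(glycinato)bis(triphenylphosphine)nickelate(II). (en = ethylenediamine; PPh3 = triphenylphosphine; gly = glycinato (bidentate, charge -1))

[Nb(CN)(en)F3][NiF2(gly)(PPh3)2]

Cation [Nb…]: ligand charges -4, Nb(V) ⇒ ion charge 1+.
Anion [Ni…]: ligand charges -3, Ni(II) ⇒ ion charge 1−.
One 1+ cation balances one 1− anion.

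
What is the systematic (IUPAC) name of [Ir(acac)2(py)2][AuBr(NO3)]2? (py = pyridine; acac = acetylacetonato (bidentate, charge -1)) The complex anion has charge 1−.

Both ions are complex: the cation is named first with the plain metal name, the anion second with the -ate form; each ion's ligands are alphabetised independently.
The complex anion is given as 1−; its ligand charges sum to -2, so Au = +1.
With 2 anions per cation, the cation must be 2×1 = 2+.
Cation: ligand charges sum to -2; for the ion to be 2+, Ir = +4.

bis(acetylacetonato)bis(pyridine)iridium(IV) bromonitratoaurate(I)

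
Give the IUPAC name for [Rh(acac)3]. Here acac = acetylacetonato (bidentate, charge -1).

There is no counter-ion, so the complex is neutral overall.
Ligand charges: 3×acetylacetonato (-1 each); total -3. So Rh + (-3) = 0, giving Rh = +3.

tris(acetylacetonato)rhodium(III)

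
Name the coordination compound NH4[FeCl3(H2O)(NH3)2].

The 1 ammonium counter-ion carries a total charge of +1, so each complex ion is 1−.
Ligand charges: 2×ammine (neutral), 1×aqua (neutral), 3×chloro (-1 each); total -3. So Fe + (-3) = 1−, giving Fe = +2.
The complex ion is anionic, so iron takes the -ate form ferrate(II).

ammonium diammineaquatrichloroferrate(II)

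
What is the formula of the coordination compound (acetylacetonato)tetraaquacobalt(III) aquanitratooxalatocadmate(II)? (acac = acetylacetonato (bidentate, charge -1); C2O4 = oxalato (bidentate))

Cation [Co…]: ligand charges -1, Co(III) ⇒ ion charge 2+.
Anion [Cd…]: ligand charges -3, Cd(II) ⇒ ion charge 1−.
One 2+ cation requires 2 of the 1− anion.

[Co(acac)(H2O)4][Cd(C2O4)(H2O)(NO3)]2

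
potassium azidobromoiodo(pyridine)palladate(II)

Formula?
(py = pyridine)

Ligands: 1 pyridine (py, neutral), 1 azido (N3, -1), 1 bromo (Br, -1), 1 iodo (I, -1). Ligand charge sum = -3.
With Pd in oxidation state +2, the complex ion is [Pd...]^1−.
Charge balance with potassium (+1) requires 1 complex ion per 1 potassium.

K[PdBrI(N3)(py)]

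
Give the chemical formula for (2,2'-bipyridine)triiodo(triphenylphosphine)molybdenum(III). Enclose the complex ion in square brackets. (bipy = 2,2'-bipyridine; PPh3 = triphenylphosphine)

Ligands: 3 iodo (I, -1), 1 2,2'-bipyridine (bipy, neutral), 1 triphenylphosphine (PPh3, neutral). Ligand charge sum = -3.
With Mo in oxidation state +3, the complex ion is [Mo...].

[Mo(bipy)I3(PPh3)]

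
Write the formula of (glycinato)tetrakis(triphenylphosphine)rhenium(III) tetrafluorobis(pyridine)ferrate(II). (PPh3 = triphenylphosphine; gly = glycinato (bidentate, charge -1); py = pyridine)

[Re(gly)(PPh3)4][FeF4(py)2]

Cation [Re…]: ligand charges -1, Re(III) ⇒ ion charge 2+.
Anion [Fe…]: ligand charges -4, Fe(II) ⇒ ion charge 2−.
One 2+ cation balances one 2− anion.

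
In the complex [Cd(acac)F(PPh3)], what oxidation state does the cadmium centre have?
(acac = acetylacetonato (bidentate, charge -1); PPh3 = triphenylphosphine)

+2

No counter-ion: the bracketed complex is neutral.
Ligand charges: 1×acac = -1; 1×F = -1; 1×PPh3 neutral; sum -2.
Cd + (-2) = 0 ⇒ Cd is +2.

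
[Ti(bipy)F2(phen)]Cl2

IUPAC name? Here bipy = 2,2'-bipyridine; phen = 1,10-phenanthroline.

The 2 chloride counter-ions carry a total charge of -2, so each complex ion is 2+.
Ligand charges: 1×2,2'-bipyridine (neutral), 2×fluoro (-1 each), 1×1,10-phenanthroline (neutral); total -2. So Ti + (-2) = 2+, giving Ti = +4.
Ligands are named alphabetically: bipyridine before fluoro before phenanthroline.

(2,2'-bipyridine)difluoro(1,10-phenanthroline)titanium(IV) chloride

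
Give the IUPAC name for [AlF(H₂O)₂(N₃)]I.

The 1 iodide counter-ion carries a total charge of -1, so each complex ion is 1+.
Ligand charges: 1×fluoro (-1 each), 1×azido (-1 each), 2×aqua (neutral); total -2. So Al + (-2) = 1+, giving Al = +3.
Ligands are named alphabetically: aqua before azido before fluoro.

diaquaazidofluoroaluminium(III) iodide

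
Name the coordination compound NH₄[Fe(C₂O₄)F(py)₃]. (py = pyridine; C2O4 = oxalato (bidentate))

ammonium fluorooxalatotris(pyridine)ferrate(II)

The 1 ammonium counter-ion carries a total charge of +1, so each complex ion is 1−.
Ligand charges: 3×pyridine (neutral), 1×oxalato (-2 each), 1×fluoro (-1 each); total -3. So Fe + (-3) = 1−, giving Fe = +2.
Ligands are named alphabetically: fluoro before oxalato before pyridine.
The complex ion is anionic, so iron takes the -ate form ferrate(II).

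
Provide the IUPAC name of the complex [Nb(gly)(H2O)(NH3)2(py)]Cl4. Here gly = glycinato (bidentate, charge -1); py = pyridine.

The 4 chloride counter-ions carry a total charge of -4, so each complex ion is 4+.
Ligand charges: 1×glycinato (-1 each), 1×pyridine (neutral), 1×aqua (neutral), 2×ammine (neutral); total -1. So Nb + (-1) = 4+, giving Nb = +5.
Ligands are named alphabetically: ammine before aqua before glycinato before pyridine.

diammineaqua(glycinato)(pyridine)niobium(V) chloride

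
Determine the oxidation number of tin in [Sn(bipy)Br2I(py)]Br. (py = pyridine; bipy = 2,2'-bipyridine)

1 bromide outside the brackets (-1 each) → the complex ion is 1+.
Ligand charges: 1×py neutral; 1×bipy neutral; 2×Br = -2; 1×I = -1; sum -3.
Sn + (-3) = 1+ ⇒ Sn is +4.

+4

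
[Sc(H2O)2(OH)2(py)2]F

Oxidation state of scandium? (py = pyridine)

+3

1 fluoride outside the brackets (-1 each) → the complex ion is 1+.
Ligand charges: 2×H2O neutral; 2×py neutral; 2×OH = -2; sum -2.
Sc + (-2) = 1+ ⇒ Sc is +3.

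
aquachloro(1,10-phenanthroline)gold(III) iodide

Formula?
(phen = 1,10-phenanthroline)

[AuCl(H2O)(phen)]I2

Ligands: 1 chloro (Cl, -1), 1 aqua (H2O, neutral), 1 1,10-phenanthroline (phen, neutral). Ligand charge sum = -1.
Charge balance with iodide (-1) requires 1 complex ion per 2 iodide.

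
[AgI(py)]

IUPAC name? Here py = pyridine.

iodo(pyridine)silver(I)

There is no counter-ion, so the complex is neutral overall.
Ligand charges: 1×iodo (-1 each), 1×pyridine (neutral); total -1. So Ag + (-1) = 0, giving Ag = +1.
Ligands are named alphabetically: iodo before pyridine.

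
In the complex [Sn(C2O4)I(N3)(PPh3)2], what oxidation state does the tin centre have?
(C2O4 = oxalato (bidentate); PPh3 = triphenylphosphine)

No counter-ion: the bracketed complex is neutral.
Ligand charges: 1×N3 = -1; 1×I = -1; 1×C2O4 = -2; 2×PPh3 neutral; sum -4.
Sn + (-4) = 0 ⇒ Sn is +4.

+4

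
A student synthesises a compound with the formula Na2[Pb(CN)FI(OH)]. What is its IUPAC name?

sodium cyanofluorohydroxoiodoplumbate(II)

The 2 sodium counter-ions carry a total charge of +2, so each complex ion is 2−.
Ligand charges: 1×hydroxo (-1 each), 1×fluoro (-1 each), 1×iodo (-1 each), 1×cyano (-1 each); total -4. So Pb + (-4) = 2−, giving Pb = +2.
Ligands are named alphabetically: cyano before fluoro before hydroxo before iodo.
The complex ion is anionic, so lead takes the -ate form plumbate(II).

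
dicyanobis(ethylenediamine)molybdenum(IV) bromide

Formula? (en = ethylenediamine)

Ligands: 2 ethylenediamine (en, neutral), 2 cyano (CN, -1). Ligand charge sum = -2.
With Mo in oxidation state +4, the complex ion is [Mo...]^2+.
Charge balance with bromide (-1) requires 1 complex ion per 2 bromide.

[Mo(CN)2(en)2]Br2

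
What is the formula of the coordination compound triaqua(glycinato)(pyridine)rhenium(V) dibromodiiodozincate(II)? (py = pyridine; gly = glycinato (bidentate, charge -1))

[Re(gly)(H2O)3(py)][ZnBr2I2]2

Cation [Re…]: ligand charges -1, Re(V) ⇒ ion charge 4+.
Anion [Zn…]: ligand charges -4, Zn(II) ⇒ ion charge 2−.
One 4+ cation requires 2 of the 2− anion.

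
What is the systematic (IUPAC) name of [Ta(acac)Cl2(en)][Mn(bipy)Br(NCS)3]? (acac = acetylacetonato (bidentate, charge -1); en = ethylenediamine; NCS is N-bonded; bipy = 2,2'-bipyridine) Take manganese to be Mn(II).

(acetylacetonato)dichloro(ethylenediamine)tantalum(V) (2,2'-bipyridine)bromotriisothiocyanatomanganate(II)

Both ions are complex: the cation is named first with the plain metal name, the anion second with the -ate form; each ion's ligands are alphabetised independently.
Mn is given as +2; the anion's ligand charges sum to -4, so the complex anion is 2−.
A 1:1 salt means the cation carries the equal and opposite charge, 2+.
Cation: ligand charges sum to -3; for the ion to be 2+, Ta = +5.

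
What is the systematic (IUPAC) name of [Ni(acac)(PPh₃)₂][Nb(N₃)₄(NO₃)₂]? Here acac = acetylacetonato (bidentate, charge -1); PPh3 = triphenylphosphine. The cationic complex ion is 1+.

Both ions are complex: the cation is named first with the plain metal name, the anion second with the -ate form; each ion's ligands are alphabetised independently.
The complex cation is given as 1+; its ligand charges sum to -1, so Ni = +2.
A 1:1 salt means the anion carries the equal and opposite charge, 1−.
Anion: ligand charges sum to -6; for the ion to be 1−, Nb = +5.

(acetylacetonato)bis(triphenylphosphine)nickel(II) tetraazidodinitratoniobate(V)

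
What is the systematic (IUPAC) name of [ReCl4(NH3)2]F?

The 1 fluoride counter-ion carries a total charge of -1, so each complex ion is 1+.
Ligand charges: 2×ammine (neutral), 4×chloro (-1 each); total -4. So Re + (-4) = 1+, giving Re = +5.
Ligands are named alphabetically: ammine before chloro.

diamminetetrachlororhenium(V) fluoride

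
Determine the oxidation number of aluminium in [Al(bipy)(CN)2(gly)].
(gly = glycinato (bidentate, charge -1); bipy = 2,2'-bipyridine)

No counter-ion: the bracketed complex is neutral.
Ligand charges: 2×CN = -2; 1×gly = -1; 1×bipy neutral; sum -3.
Al + (-3) = 0 ⇒ Al is +3.

+3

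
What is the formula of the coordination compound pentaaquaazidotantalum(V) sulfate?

Ligands: 5 aqua (H2O, neutral), 1 azido (N3, -1). Ligand charge sum = -1.
With Ta in oxidation state +5, the complex ion is [Ta...]^4+.
Charge balance with sulfate (-2) requires 1 complex ion per 2 sulfate.

[Ta(H2O)5(N3)](SO4)2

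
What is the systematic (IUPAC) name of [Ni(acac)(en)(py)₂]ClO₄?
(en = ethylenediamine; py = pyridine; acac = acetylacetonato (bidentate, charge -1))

(acetylacetonato)(ethylenediamine)bis(pyridine)nickel(II) perchlorate

The 1 perchlorate counter-ion carries a total charge of -1, so each complex ion is 1+.
Ligand charges: 1×ethylenediamine (neutral), 2×pyridine (neutral), 1×acetylacetonato (-1 each); total -1. So Ni + (-1) = 1+, giving Ni = +2.
Ligands are named alphabetically: acetylacetonato before ethylenediamine before pyridine.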